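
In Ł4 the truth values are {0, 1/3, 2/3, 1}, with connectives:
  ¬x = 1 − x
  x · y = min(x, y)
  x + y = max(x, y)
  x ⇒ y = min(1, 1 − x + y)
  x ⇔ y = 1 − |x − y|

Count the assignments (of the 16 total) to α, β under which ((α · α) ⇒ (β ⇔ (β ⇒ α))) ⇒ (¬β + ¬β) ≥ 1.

α = 0, β = 0 ↦ 1  ≥
α = 0, β = 1/3 ↦ 2/3  <
α = 0, β = 2/3 ↦ 1/3  <
α = 0, β = 1 ↦ 0  <
α = 1/3, β = 0 ↦ 1  ≥
α = 1/3, β = 1/3 ↦ 2/3  <
α = 1/3, β = 2/3 ↦ 1/3  <
α = 1/3, β = 1 ↦ 0  <
α = 2/3, β = 0 ↦ 1  ≥
α = 2/3, β = 1/3 ↦ 1  ≥
α = 2/3, β = 2/3 ↦ 1/3  <
α = 2/3, β = 1 ↦ 0  <
α = 1, β = 0 ↦ 1  ≥
α = 1, β = 1/3 ↦ 1  ≥
α = 1, β = 2/3 ↦ 2/3  <
α = 1, β = 1 ↦ 0  <
So 6 of the 16 assignments meet the threshold.

6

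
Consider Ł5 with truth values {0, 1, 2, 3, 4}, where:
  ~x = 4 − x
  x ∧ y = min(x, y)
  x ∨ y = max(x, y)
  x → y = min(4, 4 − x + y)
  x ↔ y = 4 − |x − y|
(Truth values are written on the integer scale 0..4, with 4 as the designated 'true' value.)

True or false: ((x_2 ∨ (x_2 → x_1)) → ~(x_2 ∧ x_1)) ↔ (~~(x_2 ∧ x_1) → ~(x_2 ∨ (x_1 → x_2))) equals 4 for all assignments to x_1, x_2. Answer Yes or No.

Counterexample: take x_1 = 1, x_2 = 2.
x_2 → x_1 = 2 → 1 = 3
x_2 ∨ (x_2 → x_1) = 2 ∨ 3 = 3
x_2 ∧ x_1 = 2 ∧ 1 = 1
~(x_2 ∧ x_1) = ~1 = 3
(x_2 ∨ (x_2 → x_1)) → ~(x_2 ∧ x_1) = 3 → 3 = 4
x_2 ∧ x_1 = 2 ∧ 1 = 1
~(x_2 ∧ x_1) = ~1 = 3
~~(x_2 ∧ x_1) = ~3 = 1
x_1 → x_2 = 1 → 2 = 4
x_2 ∨ (x_1 → x_2) = 2 ∨ 4 = 4
~(x_2 ∨ (x_1 → x_2)) = ~4 = 0
~~(x_2 ∧ x_1) → ~(x_2 ∨ (x_1 → x_2)) = 1 → 0 = 3
((x_2 ∨ (x_2 → x_1)) → ~(x_2 ∧ x_1)) ↔ (~~(x_2 ∧ x_1) → ~(x_2 ∨ (x_1 → x_2))) = 4 ↔ 3 = 3
This gives 3 ≠ 4.

No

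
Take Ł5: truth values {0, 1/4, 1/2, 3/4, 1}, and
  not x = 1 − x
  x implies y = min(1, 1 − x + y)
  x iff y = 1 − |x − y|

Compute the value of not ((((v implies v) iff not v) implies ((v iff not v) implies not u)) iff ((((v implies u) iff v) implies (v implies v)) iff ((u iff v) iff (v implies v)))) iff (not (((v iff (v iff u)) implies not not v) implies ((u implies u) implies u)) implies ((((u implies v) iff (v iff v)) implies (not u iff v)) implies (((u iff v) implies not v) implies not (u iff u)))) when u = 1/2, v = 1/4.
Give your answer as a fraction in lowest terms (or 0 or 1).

v implies v = 1/4 implies 1/4 = 1
not v = not 1/4 = 3/4
(v implies v) iff not v = 1 iff 3/4 = 3/4
not v = not 1/4 = 3/4
v iff not v = 1/4 iff 3/4 = 1/2
not u = not 1/2 = 1/2
(v iff not v) implies not u = 1/2 implies 1/2 = 1
((v implies v) iff not v) implies ((v iff not v) implies not u) = 3/4 implies 1 = 1
v implies u = 1/4 implies 1/2 = 1
(v implies u) iff v = 1 iff 1/4 = 1/4
v implies v = 1/4 implies 1/4 = 1
((v implies u) iff v) implies (v implies v) = 1/4 implies 1 = 1
u iff v = 1/2 iff 1/4 = 3/4
v implies v = 1/4 implies 1/4 = 1
(u iff v) iff (v implies v) = 3/4 iff 1 = 3/4
(((v implies u) iff v) implies (v implies v)) iff ((u iff v) iff (v implies v)) = 1 iff 3/4 = 3/4
(((v implies v) iff not v) implies ((v iff not v) implies not u)) iff ((((v implies u) iff v) implies (v implies v)) iff ((u iff v) iff (v implies v))) = 1 iff 3/4 = 3/4
not ((((v implies v) iff not v) implies ((v iff not v) implies not u)) iff ((((v implies u) iff v) implies (v implies v)) iff ((u iff v) iff (v implies v)))) = not 3/4 = 1/4
v iff u = 1/4 iff 1/2 = 3/4
v iff (v iff u) = 1/4 iff 3/4 = 1/2
not v = not 1/4 = 3/4
not not v = not 3/4 = 1/4
(v iff (v iff u)) implies not not v = 1/2 implies 1/4 = 3/4
u implies u = 1/2 implies 1/2 = 1
(u implies u) implies u = 1 implies 1/2 = 1/2
((v iff (v iff u)) implies not not v) implies ((u implies u) implies u) = 3/4 implies 1/2 = 3/4
not (((v iff (v iff u)) implies not not v) implies ((u implies u) implies u)) = not 3/4 = 1/4
u implies v = 1/2 implies 1/4 = 3/4
v iff v = 1/4 iff 1/4 = 1
(u implies v) iff (v iff v) = 3/4 iff 1 = 3/4
not u = not 1/2 = 1/2
not u iff v = 1/2 iff 1/4 = 3/4
((u implies v) iff (v iff v)) implies (not u iff v) = 3/4 implies 3/4 = 1
u iff v = 1/2 iff 1/4 = 3/4
not v = not 1/4 = 3/4
(u iff v) implies not v = 3/4 implies 3/4 = 1
u iff u = 1/2 iff 1/2 = 1
not (u iff u) = not 1 = 0
((u iff v) implies not v) implies not (u iff u) = 1 implies 0 = 0
(((u implies v) iff (v iff v)) implies (not u iff v)) implies (((u iff v) implies not v) implies not (u iff u)) = 1 implies 0 = 0
not (((v iff (v iff u)) implies not not v) implies ((u implies u) implies u)) implies ((((u implies v) iff (v iff v)) implies (not u iff v)) implies (((u iff v) implies not v) implies not (u iff u))) = 1/4 implies 0 = 3/4
not ((((v implies v) iff not v) implies ((v iff not v) implies not u)) iff ((((v implies u) iff v) implies (v implies v)) iff ((u iff v) iff (v implies v)))) iff (not (((v iff (v iff u)) implies not not v) implies ((u implies u) implies u)) implies ((((u implies v) iff (v iff v)) implies (not u iff v)) implies (((u iff v) implies not v) implies not (u iff u)))) = 1/4 iff 3/4 = 1/2

1/2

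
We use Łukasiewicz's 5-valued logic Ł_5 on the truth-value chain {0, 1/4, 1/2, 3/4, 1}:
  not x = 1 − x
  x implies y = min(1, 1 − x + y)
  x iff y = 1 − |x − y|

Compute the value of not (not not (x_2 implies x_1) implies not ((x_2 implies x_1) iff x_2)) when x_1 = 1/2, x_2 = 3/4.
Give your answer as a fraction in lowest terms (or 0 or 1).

3/4

x_2 implies x_1 = 3/4 implies 1/2 = 3/4
not (x_2 implies x_1) = not 3/4 = 1/4
not not (x_2 implies x_1) = not 1/4 = 3/4
x_2 implies x_1 = 3/4 implies 1/2 = 3/4
(x_2 implies x_1) iff x_2 = 3/4 iff 3/4 = 1
not ((x_2 implies x_1) iff x_2) = not 1 = 0
not not (x_2 implies x_1) implies not ((x_2 implies x_1) iff x_2) = 3/4 implies 0 = 1/4
not (not not (x_2 implies x_1) implies not ((x_2 implies x_1) iff x_2)) = not 1/4 = 3/4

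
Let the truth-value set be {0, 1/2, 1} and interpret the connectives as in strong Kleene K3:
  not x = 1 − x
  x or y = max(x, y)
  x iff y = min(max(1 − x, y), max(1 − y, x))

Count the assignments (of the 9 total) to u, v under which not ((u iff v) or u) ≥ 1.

1

u = 0, v = 0 ↦ 0  <
u = 0, v = 1/2 ↦ 1/2  <
u = 0, v = 1 ↦ 1  ≥
u = 1/2, v = 0 ↦ 1/2  <
u = 1/2, v = 1/2 ↦ 1/2  <
u = 1/2, v = 1 ↦ 1/2  <
u = 1, v = 0 ↦ 0  <
u = 1, v = 1/2 ↦ 0  <
u = 1, v = 1 ↦ 0  <
So 1 of the 9 assignments meets the threshold.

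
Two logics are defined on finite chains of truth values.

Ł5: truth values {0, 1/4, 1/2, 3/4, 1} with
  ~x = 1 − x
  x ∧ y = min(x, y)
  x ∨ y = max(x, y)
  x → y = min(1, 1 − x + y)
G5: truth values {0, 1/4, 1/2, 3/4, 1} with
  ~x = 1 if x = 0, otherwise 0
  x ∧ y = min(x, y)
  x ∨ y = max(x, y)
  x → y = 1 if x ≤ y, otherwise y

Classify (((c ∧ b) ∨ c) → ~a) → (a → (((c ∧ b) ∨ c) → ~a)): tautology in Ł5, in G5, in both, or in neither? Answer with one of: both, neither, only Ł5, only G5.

In Ł5: every assignment gives 1 — tautology.
In G5: every assignment gives 1 — tautology.

both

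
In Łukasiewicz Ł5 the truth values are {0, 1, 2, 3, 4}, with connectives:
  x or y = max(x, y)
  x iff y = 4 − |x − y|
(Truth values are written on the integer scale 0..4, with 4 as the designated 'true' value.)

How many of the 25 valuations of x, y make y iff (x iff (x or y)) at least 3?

value 4: 3 assignments (counts)
value 3: 5 assignments (counts)
value 2: 6 assignments
value 1: 5 assignments
value 0: 6 assignments
So 8 of the 25 assignments meet the threshold.

8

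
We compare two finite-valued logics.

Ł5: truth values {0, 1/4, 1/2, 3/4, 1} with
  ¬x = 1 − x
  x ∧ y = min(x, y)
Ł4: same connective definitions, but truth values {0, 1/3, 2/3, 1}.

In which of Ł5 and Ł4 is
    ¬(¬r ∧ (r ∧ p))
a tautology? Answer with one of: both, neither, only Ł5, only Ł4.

In Ł5: at p = 1/4, r = 1/4 the value is 3/4 — not a tautology.
In Ł4: at p = 1/3, r = 1/3 the value is 2/3 — not a tautology.

neither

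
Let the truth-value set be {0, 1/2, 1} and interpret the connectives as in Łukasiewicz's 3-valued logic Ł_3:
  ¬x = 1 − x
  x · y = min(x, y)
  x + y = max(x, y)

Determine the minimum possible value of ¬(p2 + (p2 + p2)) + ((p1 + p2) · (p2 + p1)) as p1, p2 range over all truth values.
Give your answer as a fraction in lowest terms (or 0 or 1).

Take p1 = 0, p2 = 1/2:
p2 + p2 = 1/2 + 1/2 = 1/2
p2 + (p2 + p2) = 1/2 + 1/2 = 1/2
¬(p2 + (p2 + p2)) = ¬1/2 = 1/2
p1 + p2 = 0 + 1/2 = 1/2
p2 + p1 = 1/2 + 0 = 1/2
(p1 + p2) · (p2 + p1) = 1/2 · 1/2 = 1/2
¬(p2 + (p2 + p2)) + ((p1 + p2) · (p2 + p1)) = 1/2 + 1/2 = 1/2
No assignment yields a value below 1/2, so this is the minimum.

1/2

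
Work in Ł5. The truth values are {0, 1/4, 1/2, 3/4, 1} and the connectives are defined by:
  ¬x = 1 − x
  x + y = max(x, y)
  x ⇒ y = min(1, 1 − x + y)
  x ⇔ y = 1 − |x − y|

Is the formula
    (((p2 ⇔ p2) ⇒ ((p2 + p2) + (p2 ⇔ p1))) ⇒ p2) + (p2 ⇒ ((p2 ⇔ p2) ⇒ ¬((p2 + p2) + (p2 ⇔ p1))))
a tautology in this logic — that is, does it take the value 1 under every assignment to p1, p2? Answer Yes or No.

Counterexample: take p1 = 1/4, p2 = 1/4.
p2 ⇔ p2 = 1/4 ⇔ 1/4 = 1
p2 + p2 = 1/4 + 1/4 = 1/4
p2 ⇔ p1 = 1/4 ⇔ 1/4 = 1
(p2 + p2) + (p2 ⇔ p1) = 1/4 + 1 = 1
(p2 ⇔ p2) ⇒ ((p2 + p2) + (p2 ⇔ p1)) = 1 ⇒ 1 = 1
((p2 ⇔ p2) ⇒ ((p2 + p2) + (p2 ⇔ p1))) ⇒ p2 = 1 ⇒ 1/4 = 1/4
p2 ⇔ p2 = 1/4 ⇔ 1/4 = 1
p2 + p2 = 1/4 + 1/4 = 1/4
p2 ⇔ p1 = 1/4 ⇔ 1/4 = 1
(p2 + p2) + (p2 ⇔ p1) = 1/4 + 1 = 1
¬((p2 + p2) + (p2 ⇔ p1)) = ¬1 = 0
(p2 ⇔ p2) ⇒ ¬((p2 + p2) + (p2 ⇔ p1)) = 1 ⇒ 0 = 0
p2 ⇒ ((p2 ⇔ p2) ⇒ ¬((p2 + p2) + (p2 ⇔ p1))) = 1/4 ⇒ 0 = 3/4
(((p2 ⇔ p2) ⇒ ((p2 + p2) + (p2 ⇔ p1))) ⇒ p2) + (p2 ⇒ ((p2 ⇔ p2) ⇒ ¬((p2 + p2) + (p2 ⇔ p1)))) = 1/4 + 3/4 = 3/4
This gives 3/4 ≠ 1.

No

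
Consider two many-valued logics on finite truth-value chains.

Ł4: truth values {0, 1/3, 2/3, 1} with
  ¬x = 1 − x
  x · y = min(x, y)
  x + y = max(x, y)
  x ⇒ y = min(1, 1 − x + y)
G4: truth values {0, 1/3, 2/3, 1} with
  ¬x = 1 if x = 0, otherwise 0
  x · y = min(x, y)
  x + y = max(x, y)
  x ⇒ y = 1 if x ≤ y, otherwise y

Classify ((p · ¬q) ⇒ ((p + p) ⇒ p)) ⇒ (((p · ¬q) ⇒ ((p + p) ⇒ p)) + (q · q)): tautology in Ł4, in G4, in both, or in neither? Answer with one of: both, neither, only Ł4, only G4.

In Ł4: every assignment gives 1 — tautology.
In G4: every assignment gives 1 — tautology.

both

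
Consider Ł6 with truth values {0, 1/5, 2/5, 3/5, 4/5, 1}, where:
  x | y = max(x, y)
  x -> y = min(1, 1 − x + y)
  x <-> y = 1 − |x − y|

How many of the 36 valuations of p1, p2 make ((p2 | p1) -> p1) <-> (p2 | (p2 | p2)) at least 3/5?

16

value 1: 3 assignments (counts)
value 4/5: 7 assignments (counts)
value 3/5: 6 assignments (counts)
value 2/5: 7 assignments
value 1/5: 6 assignments
value 0: 7 assignments
So 16 of the 36 assignments meet the threshold.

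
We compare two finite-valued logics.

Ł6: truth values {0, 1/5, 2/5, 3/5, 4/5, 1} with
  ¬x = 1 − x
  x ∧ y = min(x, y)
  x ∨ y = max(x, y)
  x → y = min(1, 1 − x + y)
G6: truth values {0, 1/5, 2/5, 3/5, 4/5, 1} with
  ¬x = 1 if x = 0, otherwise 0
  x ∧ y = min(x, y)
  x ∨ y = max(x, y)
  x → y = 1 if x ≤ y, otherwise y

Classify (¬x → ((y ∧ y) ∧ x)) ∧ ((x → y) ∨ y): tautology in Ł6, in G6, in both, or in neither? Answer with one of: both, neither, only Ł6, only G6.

In Ł6: at x = 0, y = 0 the value is 0 — not a tautology.
In G6: at x = 0, y = 0 the value is 0 — not a tautology.

neither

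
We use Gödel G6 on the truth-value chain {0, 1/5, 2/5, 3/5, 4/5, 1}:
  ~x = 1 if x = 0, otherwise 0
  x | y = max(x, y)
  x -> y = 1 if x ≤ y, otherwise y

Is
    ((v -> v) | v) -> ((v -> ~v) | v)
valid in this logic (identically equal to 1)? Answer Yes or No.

Counterexample: take v = 1/5.
v -> v = 1/5 -> 1/5 = 1
(v -> v) | v = 1 | 1/5 = 1
~v = ~1/5 = 0
v -> ~v = 1/5 -> 0 = 0
(v -> ~v) | v = 0 | 1/5 = 1/5
((v -> v) | v) -> ((v -> ~v) | v) = 1 -> 1/5 = 1/5
This gives 1/5 ≠ 1.

No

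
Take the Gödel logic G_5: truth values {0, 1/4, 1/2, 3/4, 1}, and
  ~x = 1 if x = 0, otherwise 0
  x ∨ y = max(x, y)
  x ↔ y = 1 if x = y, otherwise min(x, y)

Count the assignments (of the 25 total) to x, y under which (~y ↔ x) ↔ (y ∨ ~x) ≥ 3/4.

value 1: 4 assignments (counts)
value 0: 21 assignments
So 4 of the 25 assignments meet the threshold.

4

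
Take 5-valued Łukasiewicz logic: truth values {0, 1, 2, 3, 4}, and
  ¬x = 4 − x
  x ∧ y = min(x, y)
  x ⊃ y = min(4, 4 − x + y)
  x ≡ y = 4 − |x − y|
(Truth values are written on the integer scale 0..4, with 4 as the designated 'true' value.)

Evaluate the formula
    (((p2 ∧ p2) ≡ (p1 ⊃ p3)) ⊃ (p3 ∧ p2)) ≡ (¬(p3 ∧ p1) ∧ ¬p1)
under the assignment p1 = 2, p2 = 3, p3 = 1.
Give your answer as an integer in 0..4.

p2 ∧ p2 = 3 ∧ 3 = 3
p1 ⊃ p3 = 2 ⊃ 1 = 3
(p2 ∧ p2) ≡ (p1 ⊃ p3) = 3 ≡ 3 = 4
p3 ∧ p2 = 1 ∧ 3 = 1
((p2 ∧ p2) ≡ (p1 ⊃ p3)) ⊃ (p3 ∧ p2) = 4 ⊃ 1 = 1
p3 ∧ p1 = 1 ∧ 2 = 1
¬(p3 ∧ p1) = ¬1 = 3
¬p1 = ¬2 = 2
¬(p3 ∧ p1) ∧ ¬p1 = 3 ∧ 2 = 2
(((p2 ∧ p2) ≡ (p1 ⊃ p3)) ⊃ (p3 ∧ p2)) ≡ (¬(p3 ∧ p1) ∧ ¬p1) = 1 ≡ 2 = 3

3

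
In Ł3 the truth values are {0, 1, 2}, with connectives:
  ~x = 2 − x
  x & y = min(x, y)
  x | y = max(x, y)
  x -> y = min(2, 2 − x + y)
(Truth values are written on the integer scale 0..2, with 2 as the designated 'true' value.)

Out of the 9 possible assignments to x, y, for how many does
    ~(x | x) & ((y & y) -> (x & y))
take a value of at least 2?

1

x = 0, y = 0 ↦ 2  ≥
x = 0, y = 1 ↦ 1  <
x = 0, y = 2 ↦ 0  <
x = 1, y = 0 ↦ 1  <
x = 1, y = 1 ↦ 1  <
x = 1, y = 2 ↦ 1  <
x = 2, y = 0 ↦ 0  <
x = 2, y = 1 ↦ 0  <
x = 2, y = 2 ↦ 0  <
So 1 of the 9 assignments meets the threshold.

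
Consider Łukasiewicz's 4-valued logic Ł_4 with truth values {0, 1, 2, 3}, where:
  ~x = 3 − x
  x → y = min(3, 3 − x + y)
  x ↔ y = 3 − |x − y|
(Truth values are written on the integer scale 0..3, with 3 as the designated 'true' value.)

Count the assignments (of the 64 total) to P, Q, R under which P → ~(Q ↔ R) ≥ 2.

50

value 3: 36 assignments (counts)
value 2: 14 assignments (counts)
value 1: 10 assignments
value 0: 4 assignments
So 50 of the 64 assignments meet the threshold.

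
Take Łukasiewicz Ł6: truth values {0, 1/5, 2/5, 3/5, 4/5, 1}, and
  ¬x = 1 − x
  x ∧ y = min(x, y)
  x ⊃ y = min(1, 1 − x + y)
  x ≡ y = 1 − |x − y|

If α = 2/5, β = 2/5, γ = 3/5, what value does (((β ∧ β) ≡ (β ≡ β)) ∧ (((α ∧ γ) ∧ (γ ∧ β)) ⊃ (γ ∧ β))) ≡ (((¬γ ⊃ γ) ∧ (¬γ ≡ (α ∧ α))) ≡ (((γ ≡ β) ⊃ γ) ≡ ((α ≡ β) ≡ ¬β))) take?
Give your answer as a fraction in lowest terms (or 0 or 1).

3/5

β ∧ β = 2/5 ∧ 2/5 = 2/5
β ≡ β = 2/5 ≡ 2/5 = 1
(β ∧ β) ≡ (β ≡ β) = 2/5 ≡ 1 = 2/5
α ∧ γ = 2/5 ∧ 3/5 = 2/5
γ ∧ β = 3/5 ∧ 2/5 = 2/5
(α ∧ γ) ∧ (γ ∧ β) = 2/5 ∧ 2/5 = 2/5
γ ∧ β = 3/5 ∧ 2/5 = 2/5
((α ∧ γ) ∧ (γ ∧ β)) ⊃ (γ ∧ β) = 2/5 ⊃ 2/5 = 1
((β ∧ β) ≡ (β ≡ β)) ∧ (((α ∧ γ) ∧ (γ ∧ β)) ⊃ (γ ∧ β)) = 2/5 ∧ 1 = 2/5
¬γ = ¬3/5 = 2/5
¬γ ⊃ γ = 2/5 ⊃ 3/5 = 1
¬γ = ¬3/5 = 2/5
α ∧ α = 2/5 ∧ 2/5 = 2/5
¬γ ≡ (α ∧ α) = 2/5 ≡ 2/5 = 1
(¬γ ⊃ γ) ∧ (¬γ ≡ (α ∧ α)) = 1 ∧ 1 = 1
γ ≡ β = 3/5 ≡ 2/5 = 4/5
(γ ≡ β) ⊃ γ = 4/5 ⊃ 3/5 = 4/5
α ≡ β = 2/5 ≡ 2/5 = 1
¬β = ¬2/5 = 3/5
(α ≡ β) ≡ ¬β = 1 ≡ 3/5 = 3/5
((γ ≡ β) ⊃ γ) ≡ ((α ≡ β) ≡ ¬β) = 4/5 ≡ 3/5 = 4/5
((¬γ ⊃ γ) ∧ (¬γ ≡ (α ∧ α))) ≡ (((γ ≡ β) ⊃ γ) ≡ ((α ≡ β) ≡ ¬β)) = 1 ≡ 4/5 = 4/5
(((β ∧ β) ≡ (β ≡ β)) ∧ (((α ∧ γ) ∧ (γ ∧ β)) ⊃ (γ ∧ β))) ≡ (((¬γ ⊃ γ) ∧ (¬γ ≡ (α ∧ α))) ≡ (((γ ≡ β) ⊃ γ) ≡ ((α ≡ β) ≡ ¬β))) = 2/5 ≡ 4/5 = 3/5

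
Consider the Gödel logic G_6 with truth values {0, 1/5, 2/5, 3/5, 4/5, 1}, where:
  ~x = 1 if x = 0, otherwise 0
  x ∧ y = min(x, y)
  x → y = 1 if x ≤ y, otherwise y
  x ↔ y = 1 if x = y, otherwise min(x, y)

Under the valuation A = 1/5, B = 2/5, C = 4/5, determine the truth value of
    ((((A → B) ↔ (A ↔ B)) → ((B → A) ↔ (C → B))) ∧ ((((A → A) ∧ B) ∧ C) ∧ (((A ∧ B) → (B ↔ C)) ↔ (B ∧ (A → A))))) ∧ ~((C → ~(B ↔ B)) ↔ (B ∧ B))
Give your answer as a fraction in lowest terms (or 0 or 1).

A → B = 1/5 → 2/5 = 1
A ↔ B = 1/5 ↔ 2/5 = 1/5
(A → B) ↔ (A ↔ B) = 1 ↔ 1/5 = 1/5
B → A = 2/5 → 1/5 = 1/5
C → B = 4/5 → 2/5 = 2/5
(B → A) ↔ (C → B) = 1/5 ↔ 2/5 = 1/5
((A → B) ↔ (A ↔ B)) → ((B → A) ↔ (C → B)) = 1/5 → 1/5 = 1
A → A = 1/5 → 1/5 = 1
(A → A) ∧ B = 1 ∧ 2/5 = 2/5
((A → A) ∧ B) ∧ C = 2/5 ∧ 4/5 = 2/5
A ∧ B = 1/5 ∧ 2/5 = 1/5
B ↔ C = 2/5 ↔ 4/5 = 2/5
(A ∧ B) → (B ↔ C) = 1/5 → 2/5 = 1
A → A = 1/5 → 1/5 = 1
B ∧ (A → A) = 2/5 ∧ 1 = 2/5
((A ∧ B) → (B ↔ C)) ↔ (B ∧ (A → A)) = 1 ↔ 2/5 = 2/5
(((A → A) ∧ B) ∧ C) ∧ (((A ∧ B) → (B ↔ C)) ↔ (B ∧ (A → A))) = 2/5 ∧ 2/5 = 2/5
(((A → B) ↔ (A ↔ B)) → ((B → A) ↔ (C → B))) ∧ ((((A → A) ∧ B) ∧ C) ∧ (((A ∧ B) → (B ↔ C)) ↔ (B ∧ (A → A)))) = 1 ∧ 2/5 = 2/5
B ↔ B = 2/5 ↔ 2/5 = 1
~(B ↔ B) = ~1 = 0
C → ~(B ↔ B) = 4/5 → 0 = 0
B ∧ B = 2/5 ∧ 2/5 = 2/5
(C → ~(B ↔ B)) ↔ (B ∧ B) = 0 ↔ 2/5 = 0
~((C → ~(B ↔ B)) ↔ (B ∧ B)) = ~0 = 1
((((A → B) ↔ (A ↔ B)) → ((B → A) ↔ (C → B))) ∧ ((((A → A) ∧ B) ∧ C) ∧ (((A ∧ B) → (B ↔ C)) ↔ (B ∧ (A → A))))) ∧ ~((C → ~(B ↔ B)) ↔ (B ∧ B)) = 2/5 ∧ 1 = 2/5

2/5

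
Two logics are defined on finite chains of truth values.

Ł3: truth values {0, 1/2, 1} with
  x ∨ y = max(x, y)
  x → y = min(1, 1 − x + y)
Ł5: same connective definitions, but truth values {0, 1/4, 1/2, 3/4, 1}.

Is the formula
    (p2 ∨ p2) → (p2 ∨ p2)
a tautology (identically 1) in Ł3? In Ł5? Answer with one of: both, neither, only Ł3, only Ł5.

both

In Ł3: every assignment gives 1 — tautology.
In Ł5: every assignment gives 1 — tautology.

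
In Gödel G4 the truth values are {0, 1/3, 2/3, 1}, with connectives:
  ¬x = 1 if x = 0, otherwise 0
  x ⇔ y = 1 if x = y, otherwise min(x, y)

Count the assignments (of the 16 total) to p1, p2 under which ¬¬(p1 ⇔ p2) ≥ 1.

p1 = 0, p2 = 0 ↦ 1  ≥
p1 = 0, p2 = 1/3 ↦ 0  <
p1 = 0, p2 = 2/3 ↦ 0  <
p1 = 0, p2 = 1 ↦ 0  <
p1 = 1/3, p2 = 0 ↦ 0  <
p1 = 1/3, p2 = 1/3 ↦ 1  ≥
p1 = 1/3, p2 = 2/3 ↦ 1  ≥
p1 = 1/3, p2 = 1 ↦ 1  ≥
p1 = 2/3, p2 = 0 ↦ 0  <
p1 = 2/3, p2 = 1/3 ↦ 1  ≥
p1 = 2/3, p2 = 2/3 ↦ 1  ≥
p1 = 2/3, p2 = 1 ↦ 1  ≥
p1 = 1, p2 = 0 ↦ 0  <
p1 = 1, p2 = 1/3 ↦ 1  ≥
p1 = 1, p2 = 2/3 ↦ 1  ≥
p1 = 1, p2 = 1 ↦ 1  ≥
So 10 of the 16 assignments meet the threshold.

10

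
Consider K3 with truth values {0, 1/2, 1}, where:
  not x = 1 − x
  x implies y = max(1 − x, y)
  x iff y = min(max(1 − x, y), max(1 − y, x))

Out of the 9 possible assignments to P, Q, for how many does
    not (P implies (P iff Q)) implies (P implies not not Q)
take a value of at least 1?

5

P = 0, Q = 0 ↦ 1  ≥
P = 0, Q = 1/2 ↦ 1  ≥
P = 0, Q = 1 ↦ 1  ≥
P = 1/2, Q = 0 ↦ 1/2  <
P = 1/2, Q = 1/2 ↦ 1/2  <
P = 1/2, Q = 1 ↦ 1  ≥
P = 1, Q = 0 ↦ 0  <
P = 1, Q = 1/2 ↦ 1/2  <
P = 1, Q = 1 ↦ 1  ≥
So 5 of the 9 assignments meet the threshold.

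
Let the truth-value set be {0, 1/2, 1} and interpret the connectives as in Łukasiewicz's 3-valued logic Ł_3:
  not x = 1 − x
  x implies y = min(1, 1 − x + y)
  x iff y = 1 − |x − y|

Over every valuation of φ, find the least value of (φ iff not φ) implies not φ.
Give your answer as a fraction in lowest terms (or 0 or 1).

1/2

Take φ = 1/2:
not φ = not 1/2 = 1/2
φ iff not φ = 1/2 iff 1/2 = 1
not φ = not 1/2 = 1/2
(φ iff not φ) implies not φ = 1 implies 1/2 = 1/2
No assignment yields a value below 1/2, so this is the minimum.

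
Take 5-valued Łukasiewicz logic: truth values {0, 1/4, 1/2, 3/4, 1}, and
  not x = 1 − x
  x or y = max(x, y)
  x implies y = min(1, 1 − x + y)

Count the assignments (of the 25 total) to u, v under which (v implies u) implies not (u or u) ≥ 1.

value 1: 9 assignments (counts)
value 3/4: 3 assignments
value 1/2: 4 assignments
value 1/4: 4 assignments
value 0: 5 assignments
So 9 of the 25 assignments meet the threshold.

9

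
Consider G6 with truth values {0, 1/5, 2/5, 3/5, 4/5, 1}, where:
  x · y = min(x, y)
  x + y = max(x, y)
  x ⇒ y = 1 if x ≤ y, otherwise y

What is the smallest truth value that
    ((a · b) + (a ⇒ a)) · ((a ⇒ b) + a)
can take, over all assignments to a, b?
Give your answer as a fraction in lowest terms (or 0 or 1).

1/5

Take a = 1/5, b = 0:
a · b = 1/5 · 0 = 0
a ⇒ a = 1/5 ⇒ 1/5 = 1
(a · b) + (a ⇒ a) = 0 + 1 = 1
a ⇒ b = 1/5 ⇒ 0 = 0
(a ⇒ b) + a = 0 + 1/5 = 1/5
((a · b) + (a ⇒ a)) · ((a ⇒ b) + a) = 1 · 1/5 = 1/5
No assignment yields a value below 1/5, so this is the minimum.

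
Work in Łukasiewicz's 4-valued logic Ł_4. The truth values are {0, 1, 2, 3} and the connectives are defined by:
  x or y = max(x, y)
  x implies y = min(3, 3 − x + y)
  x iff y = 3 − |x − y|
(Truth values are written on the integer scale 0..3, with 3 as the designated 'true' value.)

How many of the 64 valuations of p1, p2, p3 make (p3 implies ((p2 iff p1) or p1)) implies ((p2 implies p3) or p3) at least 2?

53

value 3: 42 assignments (counts)
value 2: 11 assignments (counts)
value 1: 7 assignments
value 0: 4 assignments
So 53 of the 64 assignments meet the threshold.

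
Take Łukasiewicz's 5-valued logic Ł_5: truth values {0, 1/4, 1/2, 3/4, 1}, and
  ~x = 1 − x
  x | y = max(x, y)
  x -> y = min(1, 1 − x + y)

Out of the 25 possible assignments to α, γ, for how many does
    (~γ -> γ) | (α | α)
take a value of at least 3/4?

value 1: 17 assignments (counts)
value 3/4: 2 assignments (counts)
value 1/2: 4 assignments
value 1/4: 1 assignment
value 0: 1 assignment
So 19 of the 25 assignments meet the threshold.

19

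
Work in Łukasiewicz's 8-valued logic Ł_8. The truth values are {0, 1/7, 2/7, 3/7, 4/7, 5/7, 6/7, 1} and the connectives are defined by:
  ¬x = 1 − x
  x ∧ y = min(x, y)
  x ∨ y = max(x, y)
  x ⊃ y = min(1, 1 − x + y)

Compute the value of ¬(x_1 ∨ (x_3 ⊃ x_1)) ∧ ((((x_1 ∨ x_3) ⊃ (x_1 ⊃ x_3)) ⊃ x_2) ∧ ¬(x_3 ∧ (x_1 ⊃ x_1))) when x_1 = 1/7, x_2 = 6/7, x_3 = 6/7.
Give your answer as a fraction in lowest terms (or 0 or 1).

x_3 ⊃ x_1 = 6/7 ⊃ 1/7 = 2/7
x_1 ∨ (x_3 ⊃ x_1) = 1/7 ∨ 2/7 = 2/7
¬(x_1 ∨ (x_3 ⊃ x_1)) = ¬2/7 = 5/7
x_1 ∨ x_3 = 1/7 ∨ 6/7 = 6/7
x_1 ⊃ x_3 = 1/7 ⊃ 6/7 = 1
(x_1 ∨ x_3) ⊃ (x_1 ⊃ x_3) = 6/7 ⊃ 1 = 1
((x_1 ∨ x_3) ⊃ (x_1 ⊃ x_3)) ⊃ x_2 = 1 ⊃ 6/7 = 6/7
x_1 ⊃ x_1 = 1/7 ⊃ 1/7 = 1
x_3 ∧ (x_1 ⊃ x_1) = 6/7 ∧ 1 = 6/7
¬(x_3 ∧ (x_1 ⊃ x_1)) = ¬6/7 = 1/7
(((x_1 ∨ x_3) ⊃ (x_1 ⊃ x_3)) ⊃ x_2) ∧ ¬(x_3 ∧ (x_1 ⊃ x_1)) = 6/7 ∧ 1/7 = 1/7
¬(x_1 ∨ (x_3 ⊃ x_1)) ∧ ((((x_1 ∨ x_3) ⊃ (x_1 ⊃ x_3)) ⊃ x_2) ∧ ¬(x_3 ∧ (x_1 ⊃ x_1))) = 5/7 ∧ 1/7 = 1/7

1/7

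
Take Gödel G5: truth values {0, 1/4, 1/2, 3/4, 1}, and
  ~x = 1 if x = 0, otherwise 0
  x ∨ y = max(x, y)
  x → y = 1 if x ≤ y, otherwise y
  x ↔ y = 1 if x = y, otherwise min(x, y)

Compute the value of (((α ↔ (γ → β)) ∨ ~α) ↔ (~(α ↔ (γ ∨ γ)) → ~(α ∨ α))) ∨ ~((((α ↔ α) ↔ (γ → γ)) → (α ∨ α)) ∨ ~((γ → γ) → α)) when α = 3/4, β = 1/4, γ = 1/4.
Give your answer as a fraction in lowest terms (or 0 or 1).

3/4

γ → β = 1/4 → 1/4 = 1
α ↔ (γ → β) = 3/4 ↔ 1 = 3/4
~α = ~3/4 = 0
(α ↔ (γ → β)) ∨ ~α = 3/4 ∨ 0 = 3/4
γ ∨ γ = 1/4 ∨ 1/4 = 1/4
α ↔ (γ ∨ γ) = 3/4 ↔ 1/4 = 1/4
~(α ↔ (γ ∨ γ)) = ~1/4 = 0
α ∨ α = 3/4 ∨ 3/4 = 3/4
~(α ∨ α) = ~3/4 = 0
~(α ↔ (γ ∨ γ)) → ~(α ∨ α) = 0 → 0 = 1
((α ↔ (γ → β)) ∨ ~α) ↔ (~(α ↔ (γ ∨ γ)) → ~(α ∨ α)) = 3/4 ↔ 1 = 3/4
α ↔ α = 3/4 ↔ 3/4 = 1
γ → γ = 1/4 → 1/4 = 1
(α ↔ α) ↔ (γ → γ) = 1 ↔ 1 = 1
α ∨ α = 3/4 ∨ 3/4 = 3/4
((α ↔ α) ↔ (γ → γ)) → (α ∨ α) = 1 → 3/4 = 3/4
γ → γ = 1/4 → 1/4 = 1
(γ → γ) → α = 1 → 3/4 = 3/4
~((γ → γ) → α) = ~3/4 = 0
(((α ↔ α) ↔ (γ → γ)) → (α ∨ α)) ∨ ~((γ → γ) → α) = 3/4 ∨ 0 = 3/4
~((((α ↔ α) ↔ (γ → γ)) → (α ∨ α)) ∨ ~((γ → γ) → α)) = ~3/4 = 0
(((α ↔ (γ → β)) ∨ ~α) ↔ (~(α ↔ (γ ∨ γ)) → ~(α ∨ α))) ∨ ~((((α ↔ α) ↔ (γ → γ)) → (α ∨ α)) ∨ ~((γ → γ) → α)) = 3/4 ∨ 0 = 3/4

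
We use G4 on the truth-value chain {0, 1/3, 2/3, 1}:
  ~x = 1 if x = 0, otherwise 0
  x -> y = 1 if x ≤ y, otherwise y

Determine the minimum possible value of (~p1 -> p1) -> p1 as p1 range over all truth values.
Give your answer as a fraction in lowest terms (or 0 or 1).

1/3

Take p1 = 1/3:
~p1 = ~1/3 = 0
~p1 -> p1 = 0 -> 1/3 = 1
(~p1 -> p1) -> p1 = 1 -> 1/3 = 1/3
No assignment yields a value below 1/3, so this is the minimum.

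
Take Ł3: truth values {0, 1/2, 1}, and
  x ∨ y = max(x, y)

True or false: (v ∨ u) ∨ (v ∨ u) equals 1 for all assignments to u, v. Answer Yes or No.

Counterexample: take u = 0, v = 0.
v ∨ u = 0 ∨ 0 = 0
(v ∨ u) ∨ (v ∨ u) = 0 ∨ 0 = 0
This gives 0 ≠ 1.

No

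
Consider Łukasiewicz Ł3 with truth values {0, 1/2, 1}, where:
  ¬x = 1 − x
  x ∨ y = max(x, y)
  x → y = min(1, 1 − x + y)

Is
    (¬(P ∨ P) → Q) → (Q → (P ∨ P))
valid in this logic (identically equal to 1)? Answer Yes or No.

No

Counterexample: take P = 0, Q = 1.
P ∨ P = 0 ∨ 0 = 0
¬(P ∨ P) = ¬0 = 1
¬(P ∨ P) → Q = 1 → 1 = 1
P ∨ P = 0 ∨ 0 = 0
Q → (P ∨ P) = 1 → 0 = 0
(¬(P ∨ P) → Q) → (Q → (P ∨ P)) = 1 → 0 = 0
This gives 0 ≠ 1.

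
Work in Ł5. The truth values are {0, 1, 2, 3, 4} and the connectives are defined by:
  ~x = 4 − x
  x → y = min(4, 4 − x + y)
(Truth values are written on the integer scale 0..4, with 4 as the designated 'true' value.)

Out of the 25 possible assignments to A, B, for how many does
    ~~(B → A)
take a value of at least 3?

value 4: 15 assignments (counts)
value 3: 4 assignments (counts)
value 2: 3 assignments
value 1: 2 assignments
value 0: 1 assignment
So 19 of the 25 assignments meet the threshold.

19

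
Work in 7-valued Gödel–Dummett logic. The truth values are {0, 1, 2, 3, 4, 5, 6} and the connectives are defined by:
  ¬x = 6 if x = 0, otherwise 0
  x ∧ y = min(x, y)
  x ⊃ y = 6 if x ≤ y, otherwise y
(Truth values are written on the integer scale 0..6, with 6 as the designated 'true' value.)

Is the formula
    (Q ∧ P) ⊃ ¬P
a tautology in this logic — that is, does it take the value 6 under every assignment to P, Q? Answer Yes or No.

Counterexample: take P = 1, Q = 1.
Q ∧ P = 1 ∧ 1 = 1
¬P = ¬1 = 0
(Q ∧ P) ⊃ ¬P = 1 ⊃ 0 = 0
This gives 0 ≠ 6.

No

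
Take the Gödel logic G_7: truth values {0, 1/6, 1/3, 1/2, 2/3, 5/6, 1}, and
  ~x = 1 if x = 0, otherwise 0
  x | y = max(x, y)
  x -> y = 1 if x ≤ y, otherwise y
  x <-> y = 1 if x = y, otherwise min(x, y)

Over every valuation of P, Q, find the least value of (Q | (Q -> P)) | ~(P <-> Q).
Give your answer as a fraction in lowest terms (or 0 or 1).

1/3

Take P = 1/6, Q = 1/3:
Q -> P = 1/3 -> 1/6 = 1/6
Q | (Q -> P) = 1/3 | 1/6 = 1/3
P <-> Q = 1/6 <-> 1/3 = 1/6
~(P <-> Q) = ~1/6 = 0
(Q | (Q -> P)) | ~(P <-> Q) = 1/3 | 0 = 1/3
No assignment yields a value below 1/3, so this is the minimum.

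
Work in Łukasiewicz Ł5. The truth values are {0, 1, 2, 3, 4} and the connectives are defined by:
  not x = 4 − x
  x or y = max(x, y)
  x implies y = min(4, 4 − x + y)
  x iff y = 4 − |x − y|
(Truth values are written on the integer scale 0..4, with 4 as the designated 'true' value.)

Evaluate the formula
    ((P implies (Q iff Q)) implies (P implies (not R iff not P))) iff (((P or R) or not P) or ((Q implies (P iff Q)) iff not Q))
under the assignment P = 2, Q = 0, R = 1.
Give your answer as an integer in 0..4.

Q iff Q = 0 iff 0 = 4
P implies (Q iff Q) = 2 implies 4 = 4
not R = not 1 = 3
not P = not 2 = 2
not R iff not P = 3 iff 2 = 3
P implies (not R iff not P) = 2 implies 3 = 4
(P implies (Q iff Q)) implies (P implies (not R iff not P)) = 4 implies 4 = 4
P or R = 2 or 1 = 2
not P = not 2 = 2
(P or R) or not P = 2 or 2 = 2
P iff Q = 2 iff 0 = 2
Q implies (P iff Q) = 0 implies 2 = 4
not Q = not 0 = 4
(Q implies (P iff Q)) iff not Q = 4 iff 4 = 4
((P or R) or not P) or ((Q implies (P iff Q)) iff not Q) = 2 or 4 = 4
((P implies (Q iff Q)) implies (P implies (not R iff not P))) iff (((P or R) or not P) or ((Q implies (P iff Q)) iff not Q)) = 4 iff 4 = 4

4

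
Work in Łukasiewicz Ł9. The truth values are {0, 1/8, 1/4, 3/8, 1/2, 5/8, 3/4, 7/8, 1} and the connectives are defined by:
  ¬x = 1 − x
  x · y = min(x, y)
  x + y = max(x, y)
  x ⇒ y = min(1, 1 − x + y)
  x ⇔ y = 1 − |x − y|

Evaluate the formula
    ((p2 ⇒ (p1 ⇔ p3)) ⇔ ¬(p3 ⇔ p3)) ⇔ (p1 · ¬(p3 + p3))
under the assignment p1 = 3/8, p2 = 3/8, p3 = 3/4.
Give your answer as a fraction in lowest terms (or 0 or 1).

p1 ⇔ p3 = 3/8 ⇔ 3/4 = 5/8
p2 ⇒ (p1 ⇔ p3) = 3/8 ⇒ 5/8 = 1
p3 ⇔ p3 = 3/4 ⇔ 3/4 = 1
¬(p3 ⇔ p3) = ¬1 = 0
(p2 ⇒ (p1 ⇔ p3)) ⇔ ¬(p3 ⇔ p3) = 1 ⇔ 0 = 0
p3 + p3 = 3/4 + 3/4 = 3/4
¬(p3 + p3) = ¬3/4 = 1/4
p1 · ¬(p3 + p3) = 3/8 · 1/4 = 1/4
((p2 ⇒ (p1 ⇔ p3)) ⇔ ¬(p3 ⇔ p3)) ⇔ (p1 · ¬(p3 + p3)) = 0 ⇔ 1/4 = 3/4

3/4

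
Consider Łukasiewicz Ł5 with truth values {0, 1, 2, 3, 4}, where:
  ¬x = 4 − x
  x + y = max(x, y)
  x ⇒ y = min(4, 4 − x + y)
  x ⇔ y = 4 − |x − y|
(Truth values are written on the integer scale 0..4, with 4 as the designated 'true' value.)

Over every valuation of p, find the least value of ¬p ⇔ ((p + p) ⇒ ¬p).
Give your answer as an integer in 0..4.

Take p = 2:
¬p = ¬2 = 2
p + p = 2 + 2 = 2
¬p = ¬2 = 2
(p + p) ⇒ ¬p = 2 ⇒ 2 = 4
¬p ⇔ ((p + p) ⇒ ¬p) = 2 ⇔ 4 = 2
No assignment yields a value below 2, so this is the minimum.

2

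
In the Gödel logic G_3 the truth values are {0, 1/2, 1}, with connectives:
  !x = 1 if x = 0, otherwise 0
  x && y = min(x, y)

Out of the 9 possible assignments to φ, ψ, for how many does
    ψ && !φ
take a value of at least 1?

φ = 0, ψ = 0 ↦ 0  <
φ = 0, ψ = 1/2 ↦ 1/2  <
φ = 0, ψ = 1 ↦ 1  ≥
φ = 1/2, ψ = 0 ↦ 0  <
φ = 1/2, ψ = 1/2 ↦ 0  <
φ = 1/2, ψ = 1 ↦ 0  <
φ = 1, ψ = 0 ↦ 0  <
φ = 1, ψ = 1/2 ↦ 0  <
φ = 1, ψ = 1 ↦ 0  <
So 1 of the 9 assignments meets the threshold.

1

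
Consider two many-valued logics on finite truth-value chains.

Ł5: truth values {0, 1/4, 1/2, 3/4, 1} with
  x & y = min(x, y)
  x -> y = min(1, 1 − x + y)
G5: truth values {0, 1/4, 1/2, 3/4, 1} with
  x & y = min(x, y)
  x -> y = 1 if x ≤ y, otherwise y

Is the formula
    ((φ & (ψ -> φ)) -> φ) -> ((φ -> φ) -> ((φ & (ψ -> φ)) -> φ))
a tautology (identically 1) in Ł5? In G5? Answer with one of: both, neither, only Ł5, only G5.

both

In Ł5: every assignment gives 1 — tautology.
In G5: every assignment gives 1 — tautology.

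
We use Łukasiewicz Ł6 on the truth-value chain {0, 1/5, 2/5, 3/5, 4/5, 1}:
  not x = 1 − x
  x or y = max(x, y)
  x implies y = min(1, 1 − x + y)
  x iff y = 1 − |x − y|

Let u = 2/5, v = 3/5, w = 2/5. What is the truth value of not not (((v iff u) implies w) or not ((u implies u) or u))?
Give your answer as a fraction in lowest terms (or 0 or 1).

v iff u = 3/5 iff 2/5 = 4/5
(v iff u) implies w = 4/5 implies 2/5 = 3/5
u implies u = 2/5 implies 2/5 = 1
(u implies u) or u = 1 or 2/5 = 1
not ((u implies u) or u) = not 1 = 0
((v iff u) implies w) or not ((u implies u) or u) = 3/5 or 0 = 3/5
not (((v iff u) implies w) or not ((u implies u) or u)) = not 3/5 = 2/5
not not (((v iff u) implies w) or not ((u implies u) or u)) = not 2/5 = 3/5

3/5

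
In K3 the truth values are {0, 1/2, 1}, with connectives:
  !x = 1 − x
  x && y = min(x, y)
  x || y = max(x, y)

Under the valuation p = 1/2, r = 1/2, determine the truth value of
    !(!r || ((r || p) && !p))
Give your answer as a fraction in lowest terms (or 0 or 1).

1/2

!r = !1/2 = 1/2
r || p = 1/2 || 1/2 = 1/2
!p = !1/2 = 1/2
(r || p) && !p = 1/2 && 1/2 = 1/2
!r || ((r || p) && !p) = 1/2 || 1/2 = 1/2
!(!r || ((r || p) && !p)) = !1/2 = 1/2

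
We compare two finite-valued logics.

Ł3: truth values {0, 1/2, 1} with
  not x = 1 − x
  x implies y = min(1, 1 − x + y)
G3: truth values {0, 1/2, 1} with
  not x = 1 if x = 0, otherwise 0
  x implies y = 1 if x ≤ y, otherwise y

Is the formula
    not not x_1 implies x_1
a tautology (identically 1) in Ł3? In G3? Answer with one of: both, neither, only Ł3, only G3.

In Ł3: every assignment gives 1 — tautology.
In G3: at x_1 = 1/2 the value is 1/2 — not a tautology.

only Ł3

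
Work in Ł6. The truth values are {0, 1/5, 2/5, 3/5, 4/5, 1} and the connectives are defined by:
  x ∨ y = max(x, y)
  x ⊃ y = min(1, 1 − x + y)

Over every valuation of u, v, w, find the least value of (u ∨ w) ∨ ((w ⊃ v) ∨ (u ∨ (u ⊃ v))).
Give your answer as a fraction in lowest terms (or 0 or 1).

Take u = 2/5, v = 0, w = 2/5:
u ∨ w = 2/5 ∨ 2/5 = 2/5
w ⊃ v = 2/5 ⊃ 0 = 3/5
u ⊃ v = 2/5 ⊃ 0 = 3/5
u ∨ (u ⊃ v) = 2/5 ∨ 3/5 = 3/5
(w ⊃ v) ∨ (u ∨ (u ⊃ v)) = 3/5 ∨ 3/5 = 3/5
(u ∨ w) ∨ ((w ⊃ v) ∨ (u ∨ (u ⊃ v))) = 2/5 ∨ 3/5 = 3/5
No assignment yields a value below 3/5, so this is the minimum.

3/5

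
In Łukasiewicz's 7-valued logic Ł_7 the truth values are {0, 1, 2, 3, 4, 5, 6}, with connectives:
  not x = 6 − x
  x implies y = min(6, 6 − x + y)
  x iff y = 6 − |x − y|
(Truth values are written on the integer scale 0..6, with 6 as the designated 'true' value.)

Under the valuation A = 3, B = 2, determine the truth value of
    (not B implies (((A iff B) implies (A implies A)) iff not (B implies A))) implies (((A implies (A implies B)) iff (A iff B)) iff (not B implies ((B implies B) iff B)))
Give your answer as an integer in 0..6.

not B = not 2 = 4
A iff B = 3 iff 2 = 5
A implies A = 3 implies 3 = 6
(A iff B) implies (A implies A) = 5 implies 6 = 6
B implies A = 2 implies 3 = 6
not (B implies A) = not 6 = 0
((A iff B) implies (A implies A)) iff not (B implies A) = 6 iff 0 = 0
not B implies (((A iff B) implies (A implies A)) iff not (B implies A)) = 4 implies 0 = 2
A implies B = 3 implies 2 = 5
A implies (A implies B) = 3 implies 5 = 6
A iff B = 3 iff 2 = 5
(A implies (A implies B)) iff (A iff B) = 6 iff 5 = 5
not B = not 2 = 4
B implies B = 2 implies 2 = 6
(B implies B) iff B = 6 iff 2 = 2
not B implies ((B implies B) iff B) = 4 implies 2 = 4
((A implies (A implies B)) iff (A iff B)) iff (not B implies ((B implies B) iff B)) = 5 iff 4 = 5
(not B implies (((A iff B) implies (A implies A)) iff not (B implies A))) implies (((A implies (A implies B)) iff (A iff B)) iff (not B implies ((B implies B) iff B))) = 2 implies 5 = 6

6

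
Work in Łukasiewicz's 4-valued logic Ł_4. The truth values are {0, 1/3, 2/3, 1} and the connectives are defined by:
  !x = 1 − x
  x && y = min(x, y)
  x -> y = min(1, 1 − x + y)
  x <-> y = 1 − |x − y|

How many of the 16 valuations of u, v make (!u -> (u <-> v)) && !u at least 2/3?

6

u = 0, v = 0 ↦ 1  ≥
u = 0, v = 1/3 ↦ 2/3  ≥
u = 0, v = 2/3 ↦ 1/3  <
u = 0, v = 1 ↦ 0  <
u = 1/3, v = 0 ↦ 2/3  ≥
u = 1/3, v = 1/3 ↦ 2/3  ≥
u = 1/3, v = 2/3 ↦ 2/3  ≥
u = 1/3, v = 1 ↦ 2/3  ≥
u = 2/3, v = 0 ↦ 1/3  <
u = 2/3, v = 1/3 ↦ 1/3  <
u = 2/3, v = 2/3 ↦ 1/3  <
u = 2/3, v = 1 ↦ 1/3  <
u = 1, v = 0 ↦ 0  <
u = 1, v = 1/3 ↦ 0  <
u = 1, v = 2/3 ↦ 0  <
u = 1, v = 1 ↦ 0  <
So 6 of the 16 assignments meet the threshold.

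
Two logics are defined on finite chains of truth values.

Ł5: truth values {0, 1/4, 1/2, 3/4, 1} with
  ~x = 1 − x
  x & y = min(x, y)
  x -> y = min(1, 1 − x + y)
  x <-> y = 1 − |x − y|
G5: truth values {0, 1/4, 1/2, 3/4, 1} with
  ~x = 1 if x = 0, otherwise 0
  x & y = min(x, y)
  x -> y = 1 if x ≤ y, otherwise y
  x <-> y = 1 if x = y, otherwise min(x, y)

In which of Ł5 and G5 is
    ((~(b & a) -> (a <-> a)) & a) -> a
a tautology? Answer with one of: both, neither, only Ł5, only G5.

both

In Ł5: every assignment gives 1 — tautology.
In G5: every assignment gives 1 — tautology.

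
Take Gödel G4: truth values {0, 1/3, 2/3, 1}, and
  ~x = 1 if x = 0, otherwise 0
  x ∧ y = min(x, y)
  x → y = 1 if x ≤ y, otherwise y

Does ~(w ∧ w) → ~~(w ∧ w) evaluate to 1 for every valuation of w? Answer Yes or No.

Counterexample: take w = 0.
w ∧ w = 0 ∧ 0 = 0
~(w ∧ w) = ~0 = 1
~(w ∧ w) = ~0 = 1
~~(w ∧ w) = ~1 = 0
~(w ∧ w) → ~~(w ∧ w) = 1 → 0 = 0
This gives 0 ≠ 1.

No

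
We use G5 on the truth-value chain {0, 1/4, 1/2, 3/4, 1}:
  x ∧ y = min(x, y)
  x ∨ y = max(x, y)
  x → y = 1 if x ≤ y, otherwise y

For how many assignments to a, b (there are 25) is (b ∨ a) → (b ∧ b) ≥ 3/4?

16

value 1: 15 assignments (counts)
value 3/4: 1 assignment (counts)
value 1/2: 2 assignments
value 1/4: 3 assignments
value 0: 4 assignments
So 16 of the 25 assignments meet the threshold.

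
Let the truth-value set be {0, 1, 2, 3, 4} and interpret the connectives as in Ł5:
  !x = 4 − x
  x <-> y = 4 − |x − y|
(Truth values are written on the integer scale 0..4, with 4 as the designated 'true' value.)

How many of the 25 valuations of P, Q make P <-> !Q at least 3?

13

value 4: 5 assignments (counts)
value 3: 8 assignments (counts)
value 2: 6 assignments
value 1: 4 assignments
value 0: 2 assignments
So 13 of the 25 assignments meet the threshold.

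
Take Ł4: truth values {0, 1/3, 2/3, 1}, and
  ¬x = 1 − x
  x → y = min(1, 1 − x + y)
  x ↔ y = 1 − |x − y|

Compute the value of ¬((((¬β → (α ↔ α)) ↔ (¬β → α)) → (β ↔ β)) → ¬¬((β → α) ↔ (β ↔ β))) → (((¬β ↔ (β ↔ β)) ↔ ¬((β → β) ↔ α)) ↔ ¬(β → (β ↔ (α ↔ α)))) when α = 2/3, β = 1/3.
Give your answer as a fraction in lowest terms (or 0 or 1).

1

¬β = ¬1/3 = 2/3
α ↔ α = 2/3 ↔ 2/3 = 1
¬β → (α ↔ α) = 2/3 → 1 = 1
¬β = ¬1/3 = 2/3
¬β → α = 2/3 → 2/3 = 1
(¬β → (α ↔ α)) ↔ (¬β → α) = 1 ↔ 1 = 1
β ↔ β = 1/3 ↔ 1/3 = 1
((¬β → (α ↔ α)) ↔ (¬β → α)) → (β ↔ β) = 1 → 1 = 1
β → α = 1/3 → 2/3 = 1
β ↔ β = 1/3 ↔ 1/3 = 1
(β → α) ↔ (β ↔ β) = 1 ↔ 1 = 1
¬((β → α) ↔ (β ↔ β)) = ¬1 = 0
¬¬((β → α) ↔ (β ↔ β)) = ¬0 = 1
(((¬β → (α ↔ α)) ↔ (¬β → α)) → (β ↔ β)) → ¬¬((β → α) ↔ (β ↔ β)) = 1 → 1 = 1
¬((((¬β → (α ↔ α)) ↔ (¬β → α)) → (β ↔ β)) → ¬¬((β → α) ↔ (β ↔ β))) = ¬1 = 0
¬β = ¬1/3 = 2/3
β ↔ β = 1/3 ↔ 1/3 = 1
¬β ↔ (β ↔ β) = 2/3 ↔ 1 = 2/3
β → β = 1/3 → 1/3 = 1
(β → β) ↔ α = 1 ↔ 2/3 = 2/3
¬((β → β) ↔ α) = ¬2/3 = 1/3
(¬β ↔ (β ↔ β)) ↔ ¬((β → β) ↔ α) = 2/3 ↔ 1/3 = 2/3
α ↔ α = 2/3 ↔ 2/3 = 1
β ↔ (α ↔ α) = 1/3 ↔ 1 = 1/3
β → (β ↔ (α ↔ α)) = 1/3 → 1/3 = 1
¬(β → (β ↔ (α ↔ α))) = ¬1 = 0
((¬β ↔ (β ↔ β)) ↔ ¬((β → β) ↔ α)) ↔ ¬(β → (β ↔ (α ↔ α))) = 2/3 ↔ 0 = 1/3
¬((((¬β → (α ↔ α)) ↔ (¬β → α)) → (β ↔ β)) → ¬¬((β → α) ↔ (β ↔ β))) → (((¬β ↔ (β ↔ β)) ↔ ¬((β → β) ↔ α)) ↔ ¬(β → (β ↔ (α ↔ α)))) = 0 → 1/3 = 1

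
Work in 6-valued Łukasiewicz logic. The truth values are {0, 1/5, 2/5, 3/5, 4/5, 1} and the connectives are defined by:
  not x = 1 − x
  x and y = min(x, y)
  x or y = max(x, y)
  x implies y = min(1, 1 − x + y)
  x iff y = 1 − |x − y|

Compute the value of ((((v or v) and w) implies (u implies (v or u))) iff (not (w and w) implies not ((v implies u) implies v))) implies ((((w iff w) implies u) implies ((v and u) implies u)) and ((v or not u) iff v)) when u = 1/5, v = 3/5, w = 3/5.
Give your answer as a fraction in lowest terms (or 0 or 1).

v or v = 3/5 or 3/5 = 3/5
(v or v) and w = 3/5 and 3/5 = 3/5
v or u = 3/5 or 1/5 = 3/5
u implies (v or u) = 1/5 implies 3/5 = 1
((v or v) and w) implies (u implies (v or u)) = 3/5 implies 1 = 1
w and w = 3/5 and 3/5 = 3/5
not (w and w) = not 3/5 = 2/5
v implies u = 3/5 implies 1/5 = 3/5
(v implies u) implies v = 3/5 implies 3/5 = 1
not ((v implies u) implies v) = not 1 = 0
not (w and w) implies not ((v implies u) implies v) = 2/5 implies 0 = 3/5
(((v or v) and w) implies (u implies (v or u))) iff (not (w and w) implies not ((v implies u) implies v)) = 1 iff 3/5 = 3/5
w iff w = 3/5 iff 3/5 = 1
(w iff w) implies u = 1 implies 1/5 = 1/5
v and u = 3/5 and 1/5 = 1/5
(v and u) implies u = 1/5 implies 1/5 = 1
((w iff w) implies u) implies ((v and u) implies u) = 1/5 implies 1 = 1
not u = not 1/5 = 4/5
v or not u = 3/5 or 4/5 = 4/5
(v or not u) iff v = 4/5 iff 3/5 = 4/5
(((w iff w) implies u) implies ((v and u) implies u)) and ((v or not u) iff v) = 1 and 4/5 = 4/5
((((v or v) and w) implies (u implies (v or u))) iff (not (w and w) implies not ((v implies u) implies v))) implies ((((w iff w) implies u) implies ((v and u) implies u)) and ((v or not u) iff v)) = 3/5 implies 4/5 = 1

1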